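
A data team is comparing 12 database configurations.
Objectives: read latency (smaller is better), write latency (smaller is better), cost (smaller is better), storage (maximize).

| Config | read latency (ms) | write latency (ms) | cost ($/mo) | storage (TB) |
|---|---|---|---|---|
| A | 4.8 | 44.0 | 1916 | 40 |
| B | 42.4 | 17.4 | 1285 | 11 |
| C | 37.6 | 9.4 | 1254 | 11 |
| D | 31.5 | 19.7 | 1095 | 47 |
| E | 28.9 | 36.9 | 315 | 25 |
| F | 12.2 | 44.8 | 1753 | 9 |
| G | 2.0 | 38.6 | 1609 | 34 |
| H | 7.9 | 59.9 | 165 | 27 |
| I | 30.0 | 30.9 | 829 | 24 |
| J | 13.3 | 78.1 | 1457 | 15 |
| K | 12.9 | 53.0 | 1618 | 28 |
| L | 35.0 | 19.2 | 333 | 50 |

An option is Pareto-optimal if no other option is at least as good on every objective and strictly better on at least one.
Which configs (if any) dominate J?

H: read latency 7.9≤13.3, write latency 59.9≤78.1, cost 165≤1457, storage 27≥15 — dominates J.
Others (A, B, C, D, E, F, G, I, K, L) are each worse than J on at least one objective.

H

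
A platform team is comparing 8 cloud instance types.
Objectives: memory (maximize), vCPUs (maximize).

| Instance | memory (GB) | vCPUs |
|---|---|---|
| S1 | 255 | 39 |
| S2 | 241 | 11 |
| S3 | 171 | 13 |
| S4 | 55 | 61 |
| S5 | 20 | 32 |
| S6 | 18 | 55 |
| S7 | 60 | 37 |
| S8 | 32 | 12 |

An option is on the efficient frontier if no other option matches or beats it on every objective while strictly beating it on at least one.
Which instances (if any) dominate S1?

S2: worse on memory (241 vs 255).
S3: worse on memory (171 vs 255).
S4: worse on memory (55 vs 255).
S5: worse on memory (20 vs 255).
S6: worse on memory (18 vs 255).
S7: worse on memory (60 vs 255).
S8: worse on memory (32 vs 255).
No option dominates S1.

none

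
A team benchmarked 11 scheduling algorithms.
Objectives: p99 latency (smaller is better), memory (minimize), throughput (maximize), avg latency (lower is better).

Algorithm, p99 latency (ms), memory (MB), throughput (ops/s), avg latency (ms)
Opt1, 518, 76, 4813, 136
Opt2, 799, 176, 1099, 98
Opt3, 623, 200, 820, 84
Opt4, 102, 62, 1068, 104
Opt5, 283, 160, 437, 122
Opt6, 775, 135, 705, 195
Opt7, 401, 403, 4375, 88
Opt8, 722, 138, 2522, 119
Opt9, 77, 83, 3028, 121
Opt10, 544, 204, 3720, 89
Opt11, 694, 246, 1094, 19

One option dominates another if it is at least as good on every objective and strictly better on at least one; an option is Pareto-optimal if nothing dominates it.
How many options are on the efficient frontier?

9

Opt1: not dominated (best throughput).
Opt2: not dominated.
Opt3: not dominated.
Opt4: not dominated (best memory).
Opt5: dominated by Opt4 (p99 latency 102≤283, memory 62≤160, throughput 1068≥437, avg latency 104≤122).
Opt6: dominated by Opt1 (p99 latency 518≤775, memory 76≤135, throughput 4813≥705, avg latency 136≤195).
Opt7: not dominated.
Opt8: not dominated.
Opt9: not dominated (best p99 latency).
Opt10: not dominated.
Opt11: not dominated (best avg latency).
Pareto-optimal: Opt1, Opt2, Opt3, Opt4, Opt7, Opt8, Opt9, Opt10, Opt11 → 9.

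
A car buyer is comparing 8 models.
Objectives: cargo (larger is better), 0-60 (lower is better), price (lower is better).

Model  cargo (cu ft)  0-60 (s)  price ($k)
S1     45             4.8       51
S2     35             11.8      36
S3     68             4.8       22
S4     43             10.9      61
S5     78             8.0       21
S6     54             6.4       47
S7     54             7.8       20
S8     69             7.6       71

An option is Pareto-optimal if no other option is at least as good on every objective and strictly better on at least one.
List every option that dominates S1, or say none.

S3

S3: cargo 68≥45, 0-60 4.8≤4.8, price 22≤51 — dominates S1.
Others (S2, S4, S5, S6, S7, S8) are each worse than S1 on at least one objective.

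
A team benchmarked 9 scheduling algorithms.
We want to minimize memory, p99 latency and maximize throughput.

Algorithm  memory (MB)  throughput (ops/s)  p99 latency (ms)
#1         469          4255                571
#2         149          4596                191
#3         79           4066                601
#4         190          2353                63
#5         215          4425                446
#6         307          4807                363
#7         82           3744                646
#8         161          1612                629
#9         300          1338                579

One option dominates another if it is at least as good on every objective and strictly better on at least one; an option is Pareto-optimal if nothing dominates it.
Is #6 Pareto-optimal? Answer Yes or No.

Yes

#1: worse on memory (469 vs 307).
#2: worse on throughput (4596 vs 4807).
#3: worse on throughput (4066 vs 4807).
#4: worse on throughput (2353 vs 4807).
#5: worse on throughput (4425 vs 4807).
#7: worse on throughput (3744 vs 4807).
#8: worse on throughput (1612 vs 4807).
#9: worse on throughput (1338 vs 4807).
No option is at least as good as #6 on every objective and strictly better on one.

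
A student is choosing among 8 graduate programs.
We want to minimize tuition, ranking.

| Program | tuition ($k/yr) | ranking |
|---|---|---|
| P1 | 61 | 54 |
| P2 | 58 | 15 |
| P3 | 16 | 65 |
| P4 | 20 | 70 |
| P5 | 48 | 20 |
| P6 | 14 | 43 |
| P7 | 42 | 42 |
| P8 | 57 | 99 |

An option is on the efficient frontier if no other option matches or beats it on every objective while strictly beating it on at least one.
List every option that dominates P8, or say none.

P3, P4, P5, P6, P7

P3: tuition 16≤57, ranking 65≤99 — dominates P8.
P4: tuition 20≤57, ranking 70≤99 — dominates P8.
P5: tuition 48≤57, ranking 20≤99 — dominates P8.
P6: tuition 14≤57, ranking 43≤99 — dominates P8.
P7: tuition 42≤57, ranking 42≤99 — dominates P8.
Others (P1, P2) are each worse than P8 on at least one objective.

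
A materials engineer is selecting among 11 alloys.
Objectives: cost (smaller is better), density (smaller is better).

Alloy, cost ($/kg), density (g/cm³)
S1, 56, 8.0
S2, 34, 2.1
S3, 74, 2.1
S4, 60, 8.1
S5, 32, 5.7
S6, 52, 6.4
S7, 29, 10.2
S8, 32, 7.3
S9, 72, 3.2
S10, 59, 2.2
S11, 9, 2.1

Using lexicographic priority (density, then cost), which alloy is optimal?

First minimize density: best is 2.1, kept {S2, S3, S11}.
Then minimize cost: best is 9, kept {S11}.

S11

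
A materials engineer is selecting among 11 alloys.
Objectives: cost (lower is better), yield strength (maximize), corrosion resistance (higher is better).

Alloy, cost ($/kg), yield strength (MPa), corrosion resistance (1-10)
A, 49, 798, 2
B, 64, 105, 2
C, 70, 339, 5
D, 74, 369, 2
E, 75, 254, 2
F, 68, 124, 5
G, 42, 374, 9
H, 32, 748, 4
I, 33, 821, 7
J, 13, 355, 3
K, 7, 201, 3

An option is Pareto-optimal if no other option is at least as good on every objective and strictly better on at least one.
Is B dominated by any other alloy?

A vs B: cost 49≤64, yield strength 798≥105, corrosion resistance 2≥2 — A is at least as good on every objective and strictly better on at least one, so A dominates B.

Yes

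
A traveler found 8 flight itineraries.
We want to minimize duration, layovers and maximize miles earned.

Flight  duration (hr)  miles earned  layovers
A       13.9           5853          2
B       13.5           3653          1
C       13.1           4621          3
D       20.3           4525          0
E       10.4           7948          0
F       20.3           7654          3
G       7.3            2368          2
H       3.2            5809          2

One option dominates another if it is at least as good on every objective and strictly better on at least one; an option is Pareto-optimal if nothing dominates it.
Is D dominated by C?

C vs D: C is worse on layovers (3 vs 0), so it does not dominate D.

No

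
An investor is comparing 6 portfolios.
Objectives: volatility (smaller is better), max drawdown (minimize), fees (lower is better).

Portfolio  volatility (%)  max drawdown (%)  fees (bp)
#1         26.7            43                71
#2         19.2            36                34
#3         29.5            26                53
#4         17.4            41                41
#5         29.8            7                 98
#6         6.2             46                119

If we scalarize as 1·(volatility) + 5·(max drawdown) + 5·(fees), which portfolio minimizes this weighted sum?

#1: 1·26.7 + 5·43 + 5·71 = 596.7
#2: 1·19.2 + 5·36 + 5·34 = 369.2
#3: 1·29.5 + 5·26 + 5·53 = 424.5
#4: 1·17.4 + 5·41 + 5·41 = 427.4
#5: 1·29.8 + 5·7 + 5·98 = 554.8
#6: 1·6.2 + 5·46 + 5·119 = 831.2
Lowest: #2 at 369.2.

#2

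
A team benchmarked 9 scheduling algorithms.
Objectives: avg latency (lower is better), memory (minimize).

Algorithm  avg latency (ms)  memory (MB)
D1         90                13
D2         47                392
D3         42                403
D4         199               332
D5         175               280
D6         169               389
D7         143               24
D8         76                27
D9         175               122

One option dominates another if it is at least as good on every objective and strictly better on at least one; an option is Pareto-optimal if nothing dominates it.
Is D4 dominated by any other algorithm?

D1 vs D4: avg latency 90≤199, memory 13≤332 — D1 is at least as good on every objective and strictly better on at least one, so D1 dominates D4.

Yes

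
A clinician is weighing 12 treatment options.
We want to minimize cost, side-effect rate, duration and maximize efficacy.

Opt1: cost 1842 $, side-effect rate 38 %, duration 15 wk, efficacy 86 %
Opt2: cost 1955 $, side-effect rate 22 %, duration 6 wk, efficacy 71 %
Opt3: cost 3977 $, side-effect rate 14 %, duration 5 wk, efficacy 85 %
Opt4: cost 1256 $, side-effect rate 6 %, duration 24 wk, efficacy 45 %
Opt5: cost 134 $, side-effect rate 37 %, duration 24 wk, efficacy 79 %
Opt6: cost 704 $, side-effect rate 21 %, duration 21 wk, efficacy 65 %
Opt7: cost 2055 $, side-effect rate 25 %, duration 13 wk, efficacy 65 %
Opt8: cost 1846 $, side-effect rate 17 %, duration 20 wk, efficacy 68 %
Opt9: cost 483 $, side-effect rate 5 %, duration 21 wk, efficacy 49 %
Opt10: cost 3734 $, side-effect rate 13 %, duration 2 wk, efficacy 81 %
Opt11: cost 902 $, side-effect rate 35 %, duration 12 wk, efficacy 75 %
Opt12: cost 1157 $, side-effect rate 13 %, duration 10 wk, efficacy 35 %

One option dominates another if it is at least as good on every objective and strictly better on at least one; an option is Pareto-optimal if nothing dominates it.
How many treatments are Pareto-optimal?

Opt1: not dominated (best efficacy).
Opt2: not dominated.
Opt3: not dominated.
Opt4: dominated by Opt9 (cost 483≤1256, side-effect rate 5≤6, duration 21≤24, efficacy 49≥45).
Opt5: not dominated (best cost).
Opt6: not dominated.
Opt7: dominated by Opt2 (cost 1955≤2055, side-effect rate 22≤25, duration 6≤13, efficacy 71≥65).
Opt8: not dominated.
Opt9: not dominated (best side-effect rate).
Opt10: not dominated (best duration).
Opt11: not dominated.
Opt12: not dominated.
Pareto-optimal: Opt1, Opt2, Opt3, Opt5, Opt6, Opt8, Opt9, Opt10, Opt11, Opt12 → 10.

10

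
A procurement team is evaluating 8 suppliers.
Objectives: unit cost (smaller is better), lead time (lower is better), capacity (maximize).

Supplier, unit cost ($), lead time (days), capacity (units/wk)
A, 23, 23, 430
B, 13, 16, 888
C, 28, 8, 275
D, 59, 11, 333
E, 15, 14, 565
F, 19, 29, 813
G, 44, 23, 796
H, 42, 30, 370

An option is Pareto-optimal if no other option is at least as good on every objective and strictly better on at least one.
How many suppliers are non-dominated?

4

A: dominated by B (unit cost 13≤23, lead time 16≤23, capacity 888≥430).
B: not dominated (best unit cost).
C: not dominated (best lead time).
D: not dominated.
E: not dominated.
F: dominated by B (unit cost 13≤19, lead time 16≤29, capacity 888≥813).
G: dominated by B (unit cost 13≤44, lead time 16≤23, capacity 888≥796).
H: dominated by A (unit cost 23≤42, lead time 23≤30, capacity 430≥370).
Pareto-optimal: B, C, D, E → 4.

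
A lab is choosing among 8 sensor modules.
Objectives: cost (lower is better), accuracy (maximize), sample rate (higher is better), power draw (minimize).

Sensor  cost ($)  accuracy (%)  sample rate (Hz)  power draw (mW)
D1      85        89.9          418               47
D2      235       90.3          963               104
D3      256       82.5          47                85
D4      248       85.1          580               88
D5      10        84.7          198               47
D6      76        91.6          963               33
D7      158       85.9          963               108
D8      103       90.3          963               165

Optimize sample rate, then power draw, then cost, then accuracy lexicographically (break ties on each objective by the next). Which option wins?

D6

First maximize sample rate: best is 963, kept {D2, D6, D7, D8}.
Then minimize power draw: best is 33, kept {D6}.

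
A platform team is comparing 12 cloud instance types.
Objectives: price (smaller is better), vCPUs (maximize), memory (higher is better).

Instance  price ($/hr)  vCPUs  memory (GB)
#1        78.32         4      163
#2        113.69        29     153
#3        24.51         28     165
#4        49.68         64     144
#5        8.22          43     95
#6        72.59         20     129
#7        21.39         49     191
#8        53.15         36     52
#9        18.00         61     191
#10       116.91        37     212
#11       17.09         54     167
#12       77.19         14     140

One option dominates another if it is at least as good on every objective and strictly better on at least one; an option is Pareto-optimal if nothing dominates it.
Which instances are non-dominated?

#4, #5, #9, #10, #11

#1: dominated by #3 (price 24.51≤78.32, vCPUs 28≥4, memory 165≥163).
#2: dominated by #7 (price 21.39≤113.69, vCPUs 49≥29, memory 191≥153).
#3: dominated by #7 (price 21.39≤24.51, vCPUs 49≥28, memory 191≥165).
#4: not dominated (best vCPUs).
#5: not dominated (best price).
#6: dominated by #3 (price 24.51≤72.59, vCPUs 28≥20, memory 165≥129).
#7: dominated by #9 (price 18.00≤21.39, vCPUs 61≥49, memory 191≥191).
#8: dominated by #4 (price 49.68≤53.15, vCPUs 64≥36, memory 144≥52).
#9: not dominated.
#10: not dominated (best memory).
#11: not dominated.
#12: dominated by #3 (price 24.51≤77.19, vCPUs 28≥14, memory 165≥140).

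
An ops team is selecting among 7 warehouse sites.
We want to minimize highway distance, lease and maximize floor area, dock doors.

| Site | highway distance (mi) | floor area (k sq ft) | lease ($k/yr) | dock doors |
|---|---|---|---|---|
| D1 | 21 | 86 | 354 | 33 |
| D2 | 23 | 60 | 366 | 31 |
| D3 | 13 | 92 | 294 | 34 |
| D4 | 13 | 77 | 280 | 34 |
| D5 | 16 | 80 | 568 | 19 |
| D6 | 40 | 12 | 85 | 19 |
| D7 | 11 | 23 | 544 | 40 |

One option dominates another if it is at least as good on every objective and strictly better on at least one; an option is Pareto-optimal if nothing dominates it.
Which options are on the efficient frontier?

D1: dominated by D3 (highway distance 13≤21, floor area 92≥86, lease 294≤354, dock doors 34≥33).
D2: dominated by D1 (highway distance 21≤23, floor area 86≥60, lease 354≤366, dock doors 33≥31).
D3: not dominated (best floor area).
D4: not dominated.
D5: dominated by D3 (highway distance 13≤16, floor area 92≥80, lease 294≤568, dock doors 34≥19).
D6: not dominated (best lease).
D7: not dominated (best highway distance).

D3, D4, D6, D7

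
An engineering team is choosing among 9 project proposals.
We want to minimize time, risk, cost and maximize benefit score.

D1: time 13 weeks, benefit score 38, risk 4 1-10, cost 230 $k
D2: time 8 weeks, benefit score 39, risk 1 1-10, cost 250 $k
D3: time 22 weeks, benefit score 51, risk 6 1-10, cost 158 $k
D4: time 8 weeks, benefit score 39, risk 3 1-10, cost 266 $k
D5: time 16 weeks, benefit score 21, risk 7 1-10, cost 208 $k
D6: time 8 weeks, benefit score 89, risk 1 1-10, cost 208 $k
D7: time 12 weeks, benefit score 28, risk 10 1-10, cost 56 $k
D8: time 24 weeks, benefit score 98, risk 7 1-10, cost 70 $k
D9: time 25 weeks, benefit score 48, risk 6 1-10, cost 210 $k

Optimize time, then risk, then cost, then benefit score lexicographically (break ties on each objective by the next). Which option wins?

D6

First minimize time: best is 8, kept {D2, D4, D6}.
Then minimize risk: best is 1, kept {D2, D6}.
Then minimize cost: best is 208, kept {D6}.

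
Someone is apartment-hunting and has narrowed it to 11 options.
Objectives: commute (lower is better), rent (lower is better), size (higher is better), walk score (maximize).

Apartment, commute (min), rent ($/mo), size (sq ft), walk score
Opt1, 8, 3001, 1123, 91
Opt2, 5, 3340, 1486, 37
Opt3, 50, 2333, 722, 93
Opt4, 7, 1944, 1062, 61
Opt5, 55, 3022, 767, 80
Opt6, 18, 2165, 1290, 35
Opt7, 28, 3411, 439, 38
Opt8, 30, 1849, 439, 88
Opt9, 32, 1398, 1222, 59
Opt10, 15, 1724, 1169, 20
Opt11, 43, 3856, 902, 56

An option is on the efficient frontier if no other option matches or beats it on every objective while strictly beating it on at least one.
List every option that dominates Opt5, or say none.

Opt1: commute 8≤55, rent 3001≤3022, size 1123≥767, walk score 91≥80 — dominates Opt5.
Others (Opt2, Opt3, Opt4, Opt6, Opt7, Opt8, Opt9, Opt10, Opt11) are each worse than Opt5 on at least one objective.

Opt1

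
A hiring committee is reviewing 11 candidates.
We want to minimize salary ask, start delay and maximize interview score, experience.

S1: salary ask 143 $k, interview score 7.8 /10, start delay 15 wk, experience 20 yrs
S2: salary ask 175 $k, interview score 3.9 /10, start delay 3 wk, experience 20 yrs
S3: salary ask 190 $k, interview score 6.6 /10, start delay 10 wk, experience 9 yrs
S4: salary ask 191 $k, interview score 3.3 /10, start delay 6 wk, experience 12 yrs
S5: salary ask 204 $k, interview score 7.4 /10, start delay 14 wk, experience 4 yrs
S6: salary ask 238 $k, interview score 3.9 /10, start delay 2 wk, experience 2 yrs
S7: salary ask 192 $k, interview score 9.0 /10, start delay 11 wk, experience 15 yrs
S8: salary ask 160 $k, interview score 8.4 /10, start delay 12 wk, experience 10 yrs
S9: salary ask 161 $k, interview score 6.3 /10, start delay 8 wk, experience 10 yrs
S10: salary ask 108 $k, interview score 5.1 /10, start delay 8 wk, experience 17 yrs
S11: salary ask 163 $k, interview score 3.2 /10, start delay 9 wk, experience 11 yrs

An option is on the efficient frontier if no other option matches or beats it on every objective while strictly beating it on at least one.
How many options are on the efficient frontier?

8

S1: not dominated.
S2: not dominated.
S3: not dominated.
S4: dominated by S2 (salary ask 175≤191, interview score 3.9≥3.3, start delay 3≤6, experience 20≥12).
S5: dominated by S7 (salary ask 192≤204, interview score 9.0≥7.4, start delay 11≤14, experience 15≥4).
S6: not dominated (best start delay).
S7: not dominated (best interview score).
S8: not dominated.
S9: not dominated.
S10: not dominated (best salary ask).
S11: dominated by S10 (salary ask 108≤163, interview score 5.1≥3.2, start delay 8≤9, experience 17≥11).
Pareto-optimal: S1, S2, S3, S6, S7, S8, S9, S10 → 8.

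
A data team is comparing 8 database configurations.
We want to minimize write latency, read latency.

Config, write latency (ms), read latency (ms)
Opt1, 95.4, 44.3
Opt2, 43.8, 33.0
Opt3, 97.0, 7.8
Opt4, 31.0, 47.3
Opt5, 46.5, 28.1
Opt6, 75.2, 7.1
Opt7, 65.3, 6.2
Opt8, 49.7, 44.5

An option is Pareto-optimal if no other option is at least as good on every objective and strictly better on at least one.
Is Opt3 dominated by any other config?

Yes

Opt6 vs Opt3: write latency 75.2≤97.0, read latency 7.1≤7.8 — Opt6 is at least as good on every objective and strictly better on at least one, so Opt6 dominates Opt3.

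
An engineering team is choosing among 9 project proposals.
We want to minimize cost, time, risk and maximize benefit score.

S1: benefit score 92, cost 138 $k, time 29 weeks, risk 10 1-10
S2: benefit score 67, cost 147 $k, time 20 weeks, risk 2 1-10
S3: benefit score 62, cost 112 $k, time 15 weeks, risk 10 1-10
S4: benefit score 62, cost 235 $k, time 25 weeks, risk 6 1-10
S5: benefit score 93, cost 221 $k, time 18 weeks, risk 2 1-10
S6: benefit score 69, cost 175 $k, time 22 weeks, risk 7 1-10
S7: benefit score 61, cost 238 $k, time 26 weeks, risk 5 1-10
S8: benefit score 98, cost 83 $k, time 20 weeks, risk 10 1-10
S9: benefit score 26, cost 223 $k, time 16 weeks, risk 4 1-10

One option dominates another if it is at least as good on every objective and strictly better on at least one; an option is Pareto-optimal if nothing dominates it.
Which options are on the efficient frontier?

S2, S3, S5, S6, S8, S9

S1: dominated by S8 (benefit score 98≥92, cost 83≤138, time 20≤29, risk 10≤10).
S2: not dominated.
S3: not dominated (best time).
S4: dominated by S2 (benefit score 67≥62, cost 147≤235, time 20≤25, risk 2≤6).
S5: not dominated.
S6: not dominated.
S7: dominated by S2 (benefit score 67≥61, cost 147≤238, time 20≤26, risk 2≤5).
S8: not dominated (best benefit score).
S9: not dominated.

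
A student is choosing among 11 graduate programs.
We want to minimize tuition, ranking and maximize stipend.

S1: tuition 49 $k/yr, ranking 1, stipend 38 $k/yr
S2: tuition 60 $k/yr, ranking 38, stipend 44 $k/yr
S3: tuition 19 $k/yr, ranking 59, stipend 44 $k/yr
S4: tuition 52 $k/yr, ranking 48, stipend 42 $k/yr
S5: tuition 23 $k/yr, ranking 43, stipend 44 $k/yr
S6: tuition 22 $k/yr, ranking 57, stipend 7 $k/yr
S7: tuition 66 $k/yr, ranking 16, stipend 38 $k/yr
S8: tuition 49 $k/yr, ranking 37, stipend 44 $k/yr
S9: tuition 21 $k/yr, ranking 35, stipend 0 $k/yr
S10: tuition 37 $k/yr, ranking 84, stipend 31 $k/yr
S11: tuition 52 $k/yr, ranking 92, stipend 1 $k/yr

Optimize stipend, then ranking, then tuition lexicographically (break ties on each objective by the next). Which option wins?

First maximize stipend: best is 44, kept {S2, S3, S5, S8}.
Then minimize ranking: best is 37, kept {S8}.

S8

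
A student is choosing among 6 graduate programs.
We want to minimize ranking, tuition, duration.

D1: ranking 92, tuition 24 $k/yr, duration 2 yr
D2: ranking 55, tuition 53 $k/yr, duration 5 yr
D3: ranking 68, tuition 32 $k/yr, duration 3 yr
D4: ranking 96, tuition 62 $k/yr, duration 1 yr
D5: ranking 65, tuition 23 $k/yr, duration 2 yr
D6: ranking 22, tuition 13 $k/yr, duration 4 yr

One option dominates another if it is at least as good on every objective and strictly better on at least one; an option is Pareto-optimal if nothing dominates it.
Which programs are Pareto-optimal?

D1: dominated by D5 (ranking 65≤92, tuition 23≤24, duration 2≤2).
D2: dominated by D6 (ranking 22≤55, tuition 13≤53, duration 4≤5).
D3: dominated by D5 (ranking 65≤68, tuition 23≤32, duration 2≤3).
D4: not dominated (best duration).
D5: not dominated.
D6: not dominated (best ranking).

D4, D5, D6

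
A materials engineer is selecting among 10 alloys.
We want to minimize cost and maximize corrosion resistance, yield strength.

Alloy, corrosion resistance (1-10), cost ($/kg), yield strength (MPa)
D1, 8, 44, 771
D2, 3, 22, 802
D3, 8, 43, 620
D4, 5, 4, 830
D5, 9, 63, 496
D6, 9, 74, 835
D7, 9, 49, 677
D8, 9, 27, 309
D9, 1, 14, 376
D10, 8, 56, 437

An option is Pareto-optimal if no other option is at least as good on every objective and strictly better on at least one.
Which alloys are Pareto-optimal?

D1: not dominated.
D2: dominated by D4 (corrosion resistance 5≥3, cost 4≤22, yield strength 830≥802).
D3: not dominated.
D4: not dominated (best cost).
D5: dominated by D7 (corrosion resistance 9≥9, cost 49≤63, yield strength 677≥496).
D6: not dominated (best yield strength).
D7: not dominated.
D8: not dominated.
D9: dominated by D4 (corrosion resistance 5≥1, cost 4≤14, yield strength 830≥376).
D10: dominated by D1 (corrosion resistance 8≥8, cost 44≤56, yield strength 771≥437).

D1, D3, D4, D6, D7, D8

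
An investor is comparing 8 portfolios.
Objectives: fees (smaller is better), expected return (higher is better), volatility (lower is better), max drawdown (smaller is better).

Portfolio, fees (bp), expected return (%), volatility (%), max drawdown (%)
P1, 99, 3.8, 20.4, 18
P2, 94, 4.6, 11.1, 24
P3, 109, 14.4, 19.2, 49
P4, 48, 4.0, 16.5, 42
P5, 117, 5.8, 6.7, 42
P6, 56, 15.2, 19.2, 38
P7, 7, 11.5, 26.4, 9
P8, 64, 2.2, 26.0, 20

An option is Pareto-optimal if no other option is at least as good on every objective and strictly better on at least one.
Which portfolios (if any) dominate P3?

P6: fees 56≤109, expected return 15.2≥14.4, volatility 19.2≤19.2, max drawdown 38≤49 — dominates P3.
Others (P1, P2, P4, P5, P7, P8) are each worse than P3 on at least one objective.

P6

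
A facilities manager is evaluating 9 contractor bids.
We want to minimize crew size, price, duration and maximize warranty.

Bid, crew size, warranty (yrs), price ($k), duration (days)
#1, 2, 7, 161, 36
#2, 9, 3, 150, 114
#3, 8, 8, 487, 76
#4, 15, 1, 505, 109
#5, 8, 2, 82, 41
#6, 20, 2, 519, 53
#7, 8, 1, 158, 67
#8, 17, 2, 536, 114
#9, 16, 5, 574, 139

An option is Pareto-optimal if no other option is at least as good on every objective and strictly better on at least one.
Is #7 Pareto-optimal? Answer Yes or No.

#5 vs #7: crew size 8≤8, warranty 2≥1, price 82≤158, duration 41≤67 — #5 is at least as good on every objective and strictly better on at least one, so #5 dominates #7.

No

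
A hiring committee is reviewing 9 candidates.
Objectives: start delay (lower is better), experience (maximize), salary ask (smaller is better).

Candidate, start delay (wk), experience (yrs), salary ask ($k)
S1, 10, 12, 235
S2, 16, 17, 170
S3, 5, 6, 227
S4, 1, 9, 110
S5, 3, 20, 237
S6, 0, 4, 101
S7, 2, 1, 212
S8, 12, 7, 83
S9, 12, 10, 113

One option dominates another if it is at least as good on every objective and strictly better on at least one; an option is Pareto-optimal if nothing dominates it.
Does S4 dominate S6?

No

S4 vs S6: S4 is worse on start delay (1 vs 0), so it does not dominate S6.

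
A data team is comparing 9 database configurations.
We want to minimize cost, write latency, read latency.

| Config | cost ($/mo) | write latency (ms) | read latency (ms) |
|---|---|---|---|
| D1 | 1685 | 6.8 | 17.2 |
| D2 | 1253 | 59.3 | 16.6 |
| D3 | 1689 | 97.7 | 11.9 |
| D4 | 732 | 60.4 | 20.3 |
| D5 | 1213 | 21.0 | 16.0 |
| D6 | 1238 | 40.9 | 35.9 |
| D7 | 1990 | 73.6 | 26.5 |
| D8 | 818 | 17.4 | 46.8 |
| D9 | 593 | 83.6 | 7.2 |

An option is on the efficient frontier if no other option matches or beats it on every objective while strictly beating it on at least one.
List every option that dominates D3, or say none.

D9: cost 593≤1689, write latency 83.6≤97.7, read latency 7.2≤11.9 — dominates D3.
Others (D1, D2, D4, D5, D6, D7, D8) are each worse than D3 on at least one objective.

D9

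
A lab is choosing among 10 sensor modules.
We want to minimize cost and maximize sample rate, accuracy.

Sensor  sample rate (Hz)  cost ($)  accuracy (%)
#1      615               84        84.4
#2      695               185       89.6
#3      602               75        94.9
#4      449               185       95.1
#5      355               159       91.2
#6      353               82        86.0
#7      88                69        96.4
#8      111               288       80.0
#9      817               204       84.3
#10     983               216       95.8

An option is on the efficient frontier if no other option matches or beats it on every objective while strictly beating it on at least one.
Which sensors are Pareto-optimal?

#1: not dominated.
#2: not dominated.
#3: not dominated.
#4: not dominated.
#5: dominated by #3 (sample rate 602≥355, cost 75≤159, accuracy 94.9≥91.2).
#6: dominated by #3 (sample rate 602≥353, cost 75≤82, accuracy 94.9≥86.0).
#7: not dominated (best cost).
#8: dominated by #1 (sample rate 615≥111, cost 84≤288, accuracy 84.4≥80.0).
#9: not dominated.
#10: not dominated (best sample rate).

#1, #2, #3, #4, #7, #9, #10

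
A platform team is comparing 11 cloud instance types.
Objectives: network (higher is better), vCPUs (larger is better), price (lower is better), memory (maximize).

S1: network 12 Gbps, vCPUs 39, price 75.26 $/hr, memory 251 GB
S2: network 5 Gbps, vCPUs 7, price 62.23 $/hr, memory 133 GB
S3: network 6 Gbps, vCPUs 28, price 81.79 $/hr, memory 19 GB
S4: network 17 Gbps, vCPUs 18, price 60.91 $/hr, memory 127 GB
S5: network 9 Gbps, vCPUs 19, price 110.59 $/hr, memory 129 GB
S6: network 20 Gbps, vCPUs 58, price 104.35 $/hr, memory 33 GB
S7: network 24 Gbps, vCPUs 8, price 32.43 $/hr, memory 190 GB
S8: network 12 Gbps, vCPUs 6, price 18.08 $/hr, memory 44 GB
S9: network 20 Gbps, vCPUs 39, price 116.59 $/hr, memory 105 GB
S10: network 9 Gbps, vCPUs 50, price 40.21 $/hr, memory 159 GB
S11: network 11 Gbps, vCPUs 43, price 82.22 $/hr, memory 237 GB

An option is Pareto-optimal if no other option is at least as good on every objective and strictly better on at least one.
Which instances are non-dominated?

S1: not dominated (best memory).
S2: dominated by S7 (network 24≥5, vCPUs 8≥7, price 32.43≤62.23, memory 190≥133).
S3: dominated by S1 (network 12≥6, vCPUs 39≥28, price 75.26≤81.79, memory 251≥19).
S4: not dominated.
S5: dominated by S1 (network 12≥9, vCPUs 39≥19, price 75.26≤110.59, memory 251≥129).
S6: not dominated (best vCPUs).
S7: not dominated (best network).
S8: not dominated (best price).
S9: not dominated.
S10: not dominated.
S11: not dominated.

S1, S4, S6, S7, S8, S9, S10, S11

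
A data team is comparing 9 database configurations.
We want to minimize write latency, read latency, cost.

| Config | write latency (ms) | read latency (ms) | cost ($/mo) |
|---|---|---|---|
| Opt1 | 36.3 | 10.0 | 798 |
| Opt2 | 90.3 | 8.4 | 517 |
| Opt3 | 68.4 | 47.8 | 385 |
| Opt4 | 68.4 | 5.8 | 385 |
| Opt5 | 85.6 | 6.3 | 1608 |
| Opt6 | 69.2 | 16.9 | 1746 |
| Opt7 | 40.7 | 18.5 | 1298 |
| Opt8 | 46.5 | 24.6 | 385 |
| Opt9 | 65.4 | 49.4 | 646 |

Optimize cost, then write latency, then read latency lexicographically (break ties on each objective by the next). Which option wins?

First minimize cost: best is 385, kept {Opt3, Opt4, Opt8}.
Then minimize write latency: best is 46.5, kept {Opt8}.

Opt8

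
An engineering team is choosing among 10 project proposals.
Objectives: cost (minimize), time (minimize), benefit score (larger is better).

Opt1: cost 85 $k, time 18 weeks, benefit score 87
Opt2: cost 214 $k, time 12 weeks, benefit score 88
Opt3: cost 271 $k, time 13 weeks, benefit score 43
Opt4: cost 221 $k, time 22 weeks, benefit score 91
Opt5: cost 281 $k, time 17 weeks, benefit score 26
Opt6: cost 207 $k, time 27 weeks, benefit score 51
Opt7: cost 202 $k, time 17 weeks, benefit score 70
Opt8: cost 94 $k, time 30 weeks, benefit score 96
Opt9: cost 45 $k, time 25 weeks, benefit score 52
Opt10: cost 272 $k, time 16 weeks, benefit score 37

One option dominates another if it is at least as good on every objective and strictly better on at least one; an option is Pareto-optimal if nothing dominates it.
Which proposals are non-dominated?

Opt1, Opt2, Opt4, Opt7, Opt8, Opt9

Opt1: not dominated.
Opt2: not dominated (best time).
Opt3: dominated by Opt2 (cost 214≤271, time 12≤13, benefit score 88≥43).
Opt4: not dominated.
Opt5: dominated by Opt2 (cost 214≤281, time 12≤17, benefit score 88≥26).
Opt6: dominated by Opt1 (cost 85≤207, time 18≤27, benefit score 87≥51).
Opt7: not dominated.
Opt8: not dominated (best benefit score).
Opt9: not dominated (best cost).
Opt10: dominated by Opt2 (cost 214≤272, time 12≤16, benefit score 88≥37).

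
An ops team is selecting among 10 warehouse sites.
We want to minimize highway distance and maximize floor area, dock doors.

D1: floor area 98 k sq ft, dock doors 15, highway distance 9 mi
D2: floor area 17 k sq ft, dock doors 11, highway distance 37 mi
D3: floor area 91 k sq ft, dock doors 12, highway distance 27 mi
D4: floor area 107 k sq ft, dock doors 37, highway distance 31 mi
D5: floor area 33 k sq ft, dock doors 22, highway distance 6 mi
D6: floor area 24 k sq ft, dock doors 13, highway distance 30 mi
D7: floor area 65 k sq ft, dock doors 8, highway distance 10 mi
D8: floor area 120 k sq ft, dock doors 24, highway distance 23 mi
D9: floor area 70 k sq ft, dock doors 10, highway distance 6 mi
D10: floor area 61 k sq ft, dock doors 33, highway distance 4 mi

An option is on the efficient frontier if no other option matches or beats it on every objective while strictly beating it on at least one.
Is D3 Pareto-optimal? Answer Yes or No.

No

D1 vs D3: floor area 98≥91, dock doors 15≥12, highway distance 9≤27 — D1 is at least as good on every objective and strictly better on at least one, so D1 dominates D3.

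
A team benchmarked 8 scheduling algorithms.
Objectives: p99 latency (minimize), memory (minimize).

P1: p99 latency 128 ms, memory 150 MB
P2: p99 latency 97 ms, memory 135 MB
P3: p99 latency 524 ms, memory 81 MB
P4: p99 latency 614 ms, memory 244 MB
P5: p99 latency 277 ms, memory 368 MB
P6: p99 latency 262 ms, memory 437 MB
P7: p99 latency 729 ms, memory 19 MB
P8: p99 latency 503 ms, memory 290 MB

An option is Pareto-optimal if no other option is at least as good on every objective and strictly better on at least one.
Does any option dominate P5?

P1 vs P5: p99 latency 128≤277, memory 150≤368 — P1 is at least as good on every objective and strictly better on at least one, so P1 dominates P5.

Yes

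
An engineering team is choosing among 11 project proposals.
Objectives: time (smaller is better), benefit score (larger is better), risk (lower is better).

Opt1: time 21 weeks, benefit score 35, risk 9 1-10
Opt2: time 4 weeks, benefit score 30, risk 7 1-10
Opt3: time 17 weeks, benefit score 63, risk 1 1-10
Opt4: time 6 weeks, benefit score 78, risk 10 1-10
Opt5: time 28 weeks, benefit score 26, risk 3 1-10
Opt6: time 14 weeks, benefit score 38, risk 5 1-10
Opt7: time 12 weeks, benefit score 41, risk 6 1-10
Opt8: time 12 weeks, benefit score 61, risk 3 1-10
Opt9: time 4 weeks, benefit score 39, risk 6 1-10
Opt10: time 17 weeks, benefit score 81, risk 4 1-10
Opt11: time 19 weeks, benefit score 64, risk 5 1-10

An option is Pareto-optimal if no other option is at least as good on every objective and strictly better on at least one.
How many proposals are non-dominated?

5

Opt1: dominated by Opt3 (time 17≤21, benefit score 63≥35, risk 1≤9).
Opt2: dominated by Opt9 (time 4≤4, benefit score 39≥30, risk 6≤7).
Opt3: not dominated (best risk).
Opt4: not dominated.
Opt5: dominated by Opt3 (time 17≤28, benefit score 63≥26, risk 1≤3).
Opt6: dominated by Opt8 (time 12≤14, benefit score 61≥38, risk 3≤5).
Opt7: dominated by Opt8 (time 12≤12, benefit score 61≥41, risk 3≤6).
Opt8: not dominated.
Opt9: not dominated.
Opt10: not dominated (best benefit score).
Opt11: dominated by Opt10 (time 17≤19, benefit score 81≥64, risk 4≤5).
Pareto-optimal: Opt3, Opt4, Opt8, Opt9, Opt10 → 5.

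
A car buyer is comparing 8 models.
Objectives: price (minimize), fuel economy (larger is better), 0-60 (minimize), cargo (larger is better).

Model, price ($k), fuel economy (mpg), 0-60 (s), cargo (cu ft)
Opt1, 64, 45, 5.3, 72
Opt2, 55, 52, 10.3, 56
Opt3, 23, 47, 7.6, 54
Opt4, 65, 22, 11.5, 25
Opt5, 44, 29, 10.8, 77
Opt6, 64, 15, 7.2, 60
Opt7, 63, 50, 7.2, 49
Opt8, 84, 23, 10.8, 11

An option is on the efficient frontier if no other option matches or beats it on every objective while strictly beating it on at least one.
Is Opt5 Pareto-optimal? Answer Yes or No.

Opt1: worse on price (64 vs 44).
Opt2: worse on price (55 vs 44).
Opt3: worse on cargo (54 vs 77).
Opt4: worse on price (65 vs 44).
Opt6: worse on price (64 vs 44).
Opt7: worse on price (63 vs 44).
Opt8: worse on price (84 vs 44).
No option is at least as good as Opt5 on every objective and strictly better on one.

Yes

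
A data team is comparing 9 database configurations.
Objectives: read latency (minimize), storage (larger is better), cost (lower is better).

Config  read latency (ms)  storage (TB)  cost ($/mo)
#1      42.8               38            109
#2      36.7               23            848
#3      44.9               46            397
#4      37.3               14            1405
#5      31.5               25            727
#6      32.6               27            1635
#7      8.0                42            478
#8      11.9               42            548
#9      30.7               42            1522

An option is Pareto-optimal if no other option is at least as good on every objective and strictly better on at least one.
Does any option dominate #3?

No

#1: worse on storage (38 vs 46).
#2: worse on storage (23 vs 46).
#4: worse on storage (14 vs 46).
#5: worse on storage (25 vs 46).
#6: worse on storage (27 vs 46).
#7: worse on storage (42 vs 46).
#8: worse on storage (42 vs 46).
#9: worse on storage (42 vs 46).
No option is at least as good as #3 on every objective and strictly better on one.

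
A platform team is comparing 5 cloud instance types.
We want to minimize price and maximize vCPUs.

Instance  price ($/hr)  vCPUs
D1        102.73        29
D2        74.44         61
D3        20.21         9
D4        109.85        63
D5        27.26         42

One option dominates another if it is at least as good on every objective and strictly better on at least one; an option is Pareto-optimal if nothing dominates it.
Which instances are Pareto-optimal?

D2, D3, D4, D5

D1: dominated by D2 (price 74.44≤102.73, vCPUs 61≥29).
D2: not dominated.
D3: not dominated (best price).
D4: not dominated (best vCPUs).
D5: not dominated.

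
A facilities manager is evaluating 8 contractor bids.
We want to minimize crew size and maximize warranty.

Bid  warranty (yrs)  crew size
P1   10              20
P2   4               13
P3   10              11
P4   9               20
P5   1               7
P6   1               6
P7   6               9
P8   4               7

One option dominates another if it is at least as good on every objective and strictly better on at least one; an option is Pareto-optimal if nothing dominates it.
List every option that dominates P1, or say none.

P3: warranty 10≥10, crew size 11≤20 — dominates P1.
Others (P2, P4, P5, P6, P7, P8) are each worse than P1 on at least one objective.

P3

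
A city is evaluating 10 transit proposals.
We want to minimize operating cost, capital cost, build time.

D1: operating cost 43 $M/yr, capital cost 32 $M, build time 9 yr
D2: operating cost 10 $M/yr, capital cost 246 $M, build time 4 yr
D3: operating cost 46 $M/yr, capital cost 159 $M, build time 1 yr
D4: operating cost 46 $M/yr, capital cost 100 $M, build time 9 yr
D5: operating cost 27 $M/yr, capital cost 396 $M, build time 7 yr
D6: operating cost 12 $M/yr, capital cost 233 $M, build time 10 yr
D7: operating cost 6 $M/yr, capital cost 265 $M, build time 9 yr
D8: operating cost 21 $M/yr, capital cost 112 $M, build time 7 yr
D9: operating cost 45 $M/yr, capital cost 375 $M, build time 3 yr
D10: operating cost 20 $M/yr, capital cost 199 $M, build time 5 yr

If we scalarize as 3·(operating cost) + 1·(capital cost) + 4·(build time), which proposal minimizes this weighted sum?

D1: 3·43 + 1·32 + 4·9 = 197
D2: 3·10 + 1·246 + 4·4 = 292
D3: 3·46 + 1·159 + 4·1 = 301
D4: 3·46 + 1·100 + 4·9 = 274
D5: 3·27 + 1·396 + 4·7 = 505
D6: 3·12 + 1·233 + 4·10 = 309
D7: 3·6 + 1·265 + 4·9 = 319
D8: 3·21 + 1·112 + 4·7 = 203
D9: 3·45 + 1·375 + 4·3 = 522
D10: 3·20 + 1·199 + 4·5 = 279
Lowest: D1 at 197.

D1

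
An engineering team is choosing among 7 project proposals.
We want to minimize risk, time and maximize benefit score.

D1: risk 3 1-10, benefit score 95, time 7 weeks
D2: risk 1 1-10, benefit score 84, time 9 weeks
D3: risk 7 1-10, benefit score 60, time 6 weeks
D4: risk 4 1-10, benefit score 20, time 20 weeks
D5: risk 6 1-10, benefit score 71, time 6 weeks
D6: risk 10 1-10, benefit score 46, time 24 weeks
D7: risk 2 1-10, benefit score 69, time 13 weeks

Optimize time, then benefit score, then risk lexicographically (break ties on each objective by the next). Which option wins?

First minimize time: best is 6, kept {D3, D5}.
Then maximize benefit score: best is 71, kept {D5}.

D5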